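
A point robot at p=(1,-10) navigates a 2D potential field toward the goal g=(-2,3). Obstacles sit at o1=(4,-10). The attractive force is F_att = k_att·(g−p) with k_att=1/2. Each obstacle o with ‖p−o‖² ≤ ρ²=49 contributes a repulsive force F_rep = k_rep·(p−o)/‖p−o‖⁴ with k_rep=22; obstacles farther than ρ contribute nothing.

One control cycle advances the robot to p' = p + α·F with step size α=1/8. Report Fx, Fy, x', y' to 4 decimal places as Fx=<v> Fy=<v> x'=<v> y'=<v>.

F_att = 1/2·(g−p) = 1/2·(-3,13) = (-1.5000,6.5000)
o1: d²=9 ≤ ρ²=49; F_rep = 22·(-3,0)/9² = (-0.8148,0.0000)
F = F_att + ΣF_rep = (-2.3148,6.5000)
p' = p + 1/8·F = (0.7106,-9.1875)

Fx=-2.3148 Fy=6.5000 x'=0.7106 y'=-9.1875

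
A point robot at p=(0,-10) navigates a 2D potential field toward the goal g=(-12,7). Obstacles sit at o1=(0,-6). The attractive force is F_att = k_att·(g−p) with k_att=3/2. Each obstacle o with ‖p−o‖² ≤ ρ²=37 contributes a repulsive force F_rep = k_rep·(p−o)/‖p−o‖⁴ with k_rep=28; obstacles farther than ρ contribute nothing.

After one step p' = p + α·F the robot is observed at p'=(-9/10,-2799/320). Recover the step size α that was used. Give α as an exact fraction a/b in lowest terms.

F_att = 3/2·(g−p) = 3/2·(-12,17) = (-18.0000,25.5000)
o1: d²=16 ≤ ρ²=37; F_rep = 28·(0,-4)/16² = (0.0000,-0.4375)
F = F_att + ΣF_rep = (-18.0000,25.0625)
Δp = p'−p = (-0.9000,1.2531); α = Δx/Fx = (-9/10) / (-18) = 1/20
check: Δy/Fy = (401/320) / (401/16) = 1/20 ✓

α = 1/20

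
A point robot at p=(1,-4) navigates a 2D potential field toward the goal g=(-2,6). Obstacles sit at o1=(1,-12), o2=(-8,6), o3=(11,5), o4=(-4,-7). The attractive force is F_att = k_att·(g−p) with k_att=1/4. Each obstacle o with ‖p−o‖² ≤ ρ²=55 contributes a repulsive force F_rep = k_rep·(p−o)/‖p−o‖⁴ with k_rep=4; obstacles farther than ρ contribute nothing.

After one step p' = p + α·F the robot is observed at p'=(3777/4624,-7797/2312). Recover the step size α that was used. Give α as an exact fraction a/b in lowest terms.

F_att = 1/4·(g−p) = 1/4·(-3,10) = (-0.7500,2.5000)
o1: d²=64 > ρ²=55 → inactive
o2: d²=181 > ρ²=55 → inactive
o3: d²=181 > ρ²=55 → inactive
o4: d²=34 ≤ ρ²=55; F_rep = 4·(5,3)/34² = (0.0173,0.0104)
F = F_att + ΣF_rep = (-0.7327,2.5104)
Δp = p'−p = (-0.1832,0.6276); α = Δx/Fx = (-847/4624) / (-847/1156) = 1/4
check: Δy/Fy = (1451/2312) / (1451/578) = 1/4 ✓

α = 1/4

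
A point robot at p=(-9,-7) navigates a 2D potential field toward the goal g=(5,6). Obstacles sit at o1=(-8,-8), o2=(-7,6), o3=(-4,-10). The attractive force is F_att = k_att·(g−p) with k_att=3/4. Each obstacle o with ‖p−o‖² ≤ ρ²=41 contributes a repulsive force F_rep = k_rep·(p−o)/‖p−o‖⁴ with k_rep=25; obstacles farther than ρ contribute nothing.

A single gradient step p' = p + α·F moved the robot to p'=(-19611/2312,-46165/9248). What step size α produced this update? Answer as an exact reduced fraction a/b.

F_att = 3/4·(g−p) = 3/4·(14,13) = (10.5000,9.7500)
o1: d²=2 ≤ ρ²=41; F_rep = 25·(-1,1)/2² = (-6.2500,6.2500)
o2: d²=173 > ρ²=41 → inactive
o3: d²=34 ≤ ρ²=41; F_rep = 25·(-5,3)/34² = (-0.1081,0.0649)
F = F_att + ΣF_rep = (4.1419,16.0649)
Δp = p'−p = (0.5177,2.0081); α = Δx/Fx = (1197/2312) / (1197/289) = 1/8
check: Δy/Fy = (18571/9248) / (18571/1156) = 1/8 ✓

α = 1/8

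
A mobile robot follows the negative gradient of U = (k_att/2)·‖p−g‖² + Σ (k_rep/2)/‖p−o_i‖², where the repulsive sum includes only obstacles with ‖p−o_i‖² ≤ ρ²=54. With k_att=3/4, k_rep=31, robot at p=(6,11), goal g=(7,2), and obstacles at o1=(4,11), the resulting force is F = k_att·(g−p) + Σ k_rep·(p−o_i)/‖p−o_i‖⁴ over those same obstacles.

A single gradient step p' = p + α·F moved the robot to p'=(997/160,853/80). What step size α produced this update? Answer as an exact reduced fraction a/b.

F_att = 3/4·(g−p) = 3/4·(1,-9) = (0.7500,-6.7500)
o1: d²=4 ≤ ρ²=54; F_rep = 31·(2,0)/4² = (3.8750,0.0000)
F = F_att + ΣF_rep = (4.6250,-6.7500)
Δp = p'−p = (0.2313,-0.3375); α = Δx/Fx = (37/160) / (37/8) = 1/20
check: Δy/Fy = (-27/80) / (-27/4) = 1/20 ✓

α = 1/20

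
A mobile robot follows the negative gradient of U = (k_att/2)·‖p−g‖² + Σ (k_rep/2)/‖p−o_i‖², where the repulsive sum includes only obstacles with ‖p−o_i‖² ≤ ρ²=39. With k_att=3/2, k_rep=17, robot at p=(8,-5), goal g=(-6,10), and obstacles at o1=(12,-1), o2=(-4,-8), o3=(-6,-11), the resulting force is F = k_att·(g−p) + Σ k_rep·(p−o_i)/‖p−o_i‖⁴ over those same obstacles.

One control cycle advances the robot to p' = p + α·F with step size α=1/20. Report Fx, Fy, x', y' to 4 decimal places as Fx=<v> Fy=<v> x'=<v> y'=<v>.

F_att = 3/2·(g−p) = 3/2·(-14,15) = (-21.0000,22.5000)
o1: d²=32 ≤ ρ²=39; F_rep = 17·(-4,-4)/32² = (-0.0664,-0.0664)
o2: d²=153 > ρ²=39 → inactive
o3: d²=232 > ρ²=39 → inactive
F = F_att + ΣF_rep = (-21.0664,22.4336)
p' = p + 1/20·F = (6.9467,-3.8783)

Fx=-21.0664 Fy=22.4336 x'=6.9467 y'=-3.8783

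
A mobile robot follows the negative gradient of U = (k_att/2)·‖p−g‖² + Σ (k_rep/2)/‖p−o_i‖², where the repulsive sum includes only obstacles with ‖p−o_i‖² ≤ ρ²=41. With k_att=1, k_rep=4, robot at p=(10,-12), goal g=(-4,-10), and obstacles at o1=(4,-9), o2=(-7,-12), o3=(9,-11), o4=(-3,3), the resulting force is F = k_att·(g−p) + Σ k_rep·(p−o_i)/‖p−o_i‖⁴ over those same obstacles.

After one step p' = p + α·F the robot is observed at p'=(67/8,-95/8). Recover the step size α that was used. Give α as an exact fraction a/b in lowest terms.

F_att = 1·(g−p) = 1·(-14,2) = (-14.0000,2.0000)
o1: d²=45 > ρ²=41 → inactive
o2: d²=289 > ρ²=41 → inactive
o3: d²=2 ≤ ρ²=41; F_rep = 4·(1,-1)/2² = (1.0000,-1.0000)
o4: d²=394 > ρ²=41 → inactive
F = F_att + ΣF_rep = (-13.0000,1.0000)
Δp = p'−p = (-1.6250,0.1250); α = Δx/Fx = (-13/8) / (-13) = 1/8
check: Δy/Fy = (1/8) / (1) = 1/8 ✓

α = 1/8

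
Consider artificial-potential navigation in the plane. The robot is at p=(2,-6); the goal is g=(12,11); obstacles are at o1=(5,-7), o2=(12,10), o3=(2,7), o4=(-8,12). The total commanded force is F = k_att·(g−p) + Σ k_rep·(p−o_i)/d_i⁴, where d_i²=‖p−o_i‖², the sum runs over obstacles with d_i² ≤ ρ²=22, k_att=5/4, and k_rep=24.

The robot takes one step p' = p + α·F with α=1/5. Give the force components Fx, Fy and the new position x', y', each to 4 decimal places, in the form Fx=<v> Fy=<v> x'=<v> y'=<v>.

F_att = 5/4·(g−p) = 5/4·(10,17) = (12.5000,21.2500)
o1: d²=10 ≤ ρ²=22; F_rep = 24·(-3,1)/10² = (-0.7200,0.2400)
o2: d²=356 > ρ²=22 → inactive
o3: d²=169 > ρ²=22 → inactive
o4: d²=424 > ρ²=22 → inactive
F = F_att + ΣF_rep = (11.7800,21.4900)
p' = p + 1/5·F = (4.3560,-1.7020)

Fx=11.7800 Fy=21.4900 x'=4.3560 y'=-1.7020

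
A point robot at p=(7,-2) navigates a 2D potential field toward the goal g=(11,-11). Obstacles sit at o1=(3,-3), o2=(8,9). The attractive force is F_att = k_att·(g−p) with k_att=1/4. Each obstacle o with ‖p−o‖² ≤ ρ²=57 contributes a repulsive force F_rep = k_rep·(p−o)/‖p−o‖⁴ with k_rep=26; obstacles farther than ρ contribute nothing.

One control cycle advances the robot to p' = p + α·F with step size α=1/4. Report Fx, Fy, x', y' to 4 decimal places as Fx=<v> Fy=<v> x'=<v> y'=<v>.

Fx=1.3599 Fy=-2.1600 x'=7.3400 y'=-2.5400

F_att = 1/4·(g−p) = 1/4·(4,-9) = (1.0000,-2.2500)
o1: d²=17 ≤ ρ²=57; F_rep = 26·(4,1)/17² = (0.3599,0.0900)
o2: d²=122 > ρ²=57 → inactive
F = F_att + ΣF_rep = (1.3599,-2.1600)
p' = p + 1/4·F = (7.3400,-2.5400)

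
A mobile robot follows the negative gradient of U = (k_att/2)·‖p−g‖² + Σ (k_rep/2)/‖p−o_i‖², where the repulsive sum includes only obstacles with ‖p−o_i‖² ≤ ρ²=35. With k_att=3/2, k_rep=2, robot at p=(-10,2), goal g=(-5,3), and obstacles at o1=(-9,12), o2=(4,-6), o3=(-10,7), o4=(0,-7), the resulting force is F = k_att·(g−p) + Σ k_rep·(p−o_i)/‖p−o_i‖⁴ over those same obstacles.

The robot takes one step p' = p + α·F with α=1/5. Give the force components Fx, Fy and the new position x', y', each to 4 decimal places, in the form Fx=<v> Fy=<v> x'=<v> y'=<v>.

Fx=7.5000 Fy=1.4840 x'=-8.5000 y'=2.2968

F_att = 3/2·(g−p) = 3/2·(5,1) = (7.5000,1.5000)
o1: d²=101 > ρ²=35 → inactive
o2: d²=260 > ρ²=35 → inactive
o3: d²=25 ≤ ρ²=35; F_rep = 2·(0,-5)/25² = (0.0000,-0.0160)
o4: d²=181 > ρ²=35 → inactive
F = F_att + ΣF_rep = (7.5000,1.4840)
p' = p + 1/5·F = (-8.5000,2.2968)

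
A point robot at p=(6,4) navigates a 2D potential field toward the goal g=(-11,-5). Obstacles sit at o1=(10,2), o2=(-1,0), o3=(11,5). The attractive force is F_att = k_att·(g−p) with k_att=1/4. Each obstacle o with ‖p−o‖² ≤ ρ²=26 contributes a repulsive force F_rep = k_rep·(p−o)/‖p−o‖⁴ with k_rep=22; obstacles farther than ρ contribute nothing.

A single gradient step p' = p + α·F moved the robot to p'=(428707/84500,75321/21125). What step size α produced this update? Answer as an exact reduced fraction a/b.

α = 1/5

F_att = 1/4·(g−p) = 1/4·(-17,-9) = (-4.2500,-2.2500)
o1: d²=20 ≤ ρ²=26; F_rep = 22·(-4,2)/20² = (-0.2200,0.1100)
o2: d²=65 > ρ²=26 → inactive
o3: d²=26 ≤ ρ²=26; F_rep = 22·(-5,-1)/26² = (-0.1627,-0.0325)
F = F_att + ΣF_rep = (-4.6327,-2.1725)
Δp = p'−p = (-0.9265,-0.4345); α = Δx/Fx = (-78293/84500) / (-78293/16900) = 1/5
check: Δy/Fy = (-9179/21125) / (-9179/4225) = 1/5 ✓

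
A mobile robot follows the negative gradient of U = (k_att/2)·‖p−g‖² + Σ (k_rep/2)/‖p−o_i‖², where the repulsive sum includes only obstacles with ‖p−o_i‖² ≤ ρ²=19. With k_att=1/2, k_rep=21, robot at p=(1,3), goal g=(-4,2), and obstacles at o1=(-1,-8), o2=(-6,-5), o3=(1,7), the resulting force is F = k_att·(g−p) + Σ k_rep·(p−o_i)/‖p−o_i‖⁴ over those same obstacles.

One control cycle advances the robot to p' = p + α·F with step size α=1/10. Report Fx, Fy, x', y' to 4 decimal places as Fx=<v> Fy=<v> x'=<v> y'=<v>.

Fx=-2.5000 Fy=-0.8281 x'=0.7500 y'=2.9172

F_att = 1/2·(g−p) = 1/2·(-5,-1) = (-2.5000,-0.5000)
o1: d²=125 > ρ²=19 → inactive
o2: d²=113 > ρ²=19 → inactive
o3: d²=16 ≤ ρ²=19; F_rep = 21·(0,-4)/16² = (0.0000,-0.3281)
F = F_att + ΣF_rep = (-2.5000,-0.8281)
p' = p + 1/10·F = (0.7500,2.9172)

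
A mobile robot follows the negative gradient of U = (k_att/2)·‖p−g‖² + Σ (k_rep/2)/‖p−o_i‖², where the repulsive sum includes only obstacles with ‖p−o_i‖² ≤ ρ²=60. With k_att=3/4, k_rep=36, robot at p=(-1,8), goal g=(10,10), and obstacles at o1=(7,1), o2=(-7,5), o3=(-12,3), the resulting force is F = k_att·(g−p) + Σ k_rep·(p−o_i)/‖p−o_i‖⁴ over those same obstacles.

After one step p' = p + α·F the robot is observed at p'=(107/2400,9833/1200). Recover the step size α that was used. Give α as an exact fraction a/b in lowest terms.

α = 1/8

F_att = 3/4·(g−p) = 3/4·(11,2) = (8.2500,1.5000)
o1: d²=113 > ρ²=60 → inactive
o2: d²=45 ≤ ρ²=60; F_rep = 36·(6,3)/45² = (0.1067,0.0533)
o3: d²=146 > ρ²=60 → inactive
F = F_att + ΣF_rep = (8.3567,1.5533)
Δp = p'−p = (1.0446,0.1942); α = Δx/Fx = (2507/2400) / (2507/300) = 1/8
check: Δy/Fy = (233/1200) / (233/150) = 1/8 ✓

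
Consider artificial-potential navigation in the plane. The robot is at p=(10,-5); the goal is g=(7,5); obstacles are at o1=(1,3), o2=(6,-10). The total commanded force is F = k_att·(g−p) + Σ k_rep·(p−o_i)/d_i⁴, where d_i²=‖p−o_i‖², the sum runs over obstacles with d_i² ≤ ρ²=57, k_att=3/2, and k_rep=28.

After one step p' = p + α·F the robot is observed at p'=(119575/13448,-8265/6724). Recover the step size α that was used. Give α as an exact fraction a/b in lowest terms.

F_att = 3/2·(g−p) = 3/2·(-3,10) = (-4.5000,15.0000)
o1: d²=145 > ρ²=57 → inactive
o2: d²=41 ≤ ρ²=57; F_rep = 28·(4,5)/41² = (0.0666,0.0833)
F = F_att + ΣF_rep = (-4.4334,15.0833)
Δp = p'−p = (-1.1083,3.7708); α = Δx/Fx = (-14905/13448) / (-14905/3362) = 1/4
check: Δy/Fy = (25355/6724) / (25355/1681) = 1/4 ✓

α = 1/4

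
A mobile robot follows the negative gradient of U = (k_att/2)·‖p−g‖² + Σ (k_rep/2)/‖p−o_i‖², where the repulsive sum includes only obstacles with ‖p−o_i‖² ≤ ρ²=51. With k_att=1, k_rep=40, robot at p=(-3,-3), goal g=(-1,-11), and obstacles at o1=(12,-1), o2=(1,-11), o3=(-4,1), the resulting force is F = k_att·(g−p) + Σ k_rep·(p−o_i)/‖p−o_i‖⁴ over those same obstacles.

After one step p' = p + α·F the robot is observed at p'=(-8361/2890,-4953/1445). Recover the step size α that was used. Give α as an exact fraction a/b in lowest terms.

F_att = 1·(g−p) = 1·(2,-8) = (2.0000,-8.0000)
o1: d²=229 > ρ²=51 → inactive
o2: d²=80 > ρ²=51 → inactive
o3: d²=17 ≤ ρ²=51; F_rep = 40·(1,-4)/17² = (0.1384,-0.5536)
F = F_att + ΣF_rep = (2.1384,-8.5536)
Δp = p'−p = (0.1069,-0.4277); α = Δx/Fx = (309/2890) / (618/289) = 1/20
check: Δy/Fy = (-618/1445) / (-2472/289) = 1/20 ✓

α = 1/20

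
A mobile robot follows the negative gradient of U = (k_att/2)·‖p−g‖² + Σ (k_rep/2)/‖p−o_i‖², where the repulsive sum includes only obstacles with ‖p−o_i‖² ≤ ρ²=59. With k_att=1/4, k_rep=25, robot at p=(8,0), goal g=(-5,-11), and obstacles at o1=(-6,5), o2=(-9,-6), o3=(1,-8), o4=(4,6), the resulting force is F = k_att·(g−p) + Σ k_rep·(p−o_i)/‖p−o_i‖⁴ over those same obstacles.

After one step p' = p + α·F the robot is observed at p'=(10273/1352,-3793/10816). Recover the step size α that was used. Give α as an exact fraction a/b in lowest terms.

α = 1/8

F_att = 1/4·(g−p) = 1/4·(-13,-11) = (-3.2500,-2.7500)
o1: d²=221 > ρ²=59 → inactive
o2: d²=325 > ρ²=59 → inactive
o3: d²=113 > ρ²=59 → inactive
o4: d²=52 ≤ ρ²=59; F_rep = 25·(4,-6)/52² = (0.0370,-0.0555)
F = F_att + ΣF_rep = (-3.2130,-2.8055)
Δp = p'−p = (-0.4016,-0.3507); α = Δx/Fx = (-543/1352) / (-543/169) = 1/8
check: Δy/Fy = (-3793/10816) / (-3793/1352) = 1/8 ✓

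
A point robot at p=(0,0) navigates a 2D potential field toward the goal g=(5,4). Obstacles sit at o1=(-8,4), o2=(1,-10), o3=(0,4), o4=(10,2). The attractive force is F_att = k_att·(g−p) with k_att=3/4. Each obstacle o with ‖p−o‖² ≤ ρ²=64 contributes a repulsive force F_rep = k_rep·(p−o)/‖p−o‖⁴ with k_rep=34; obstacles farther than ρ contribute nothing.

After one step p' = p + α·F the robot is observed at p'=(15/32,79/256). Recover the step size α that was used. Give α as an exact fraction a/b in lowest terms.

α = 1/8

F_att = 3/4·(g−p) = 3/4·(5,4) = (3.7500,3.0000)
o1: d²=80 > ρ²=64 → inactive
o2: d²=101 > ρ²=64 → inactive
o3: d²=16 ≤ ρ²=64; F_rep = 34·(0,-4)/16² = (0.0000,-0.5312)
o4: d²=104 > ρ²=64 → inactive
F = F_att + ΣF_rep = (3.7500,2.4688)
Δp = p'−p = (0.4688,0.3086); α = Δx/Fx = (15/32) / (15/4) = 1/8
check: Δy/Fy = (79/256) / (79/32) = 1/8 ✓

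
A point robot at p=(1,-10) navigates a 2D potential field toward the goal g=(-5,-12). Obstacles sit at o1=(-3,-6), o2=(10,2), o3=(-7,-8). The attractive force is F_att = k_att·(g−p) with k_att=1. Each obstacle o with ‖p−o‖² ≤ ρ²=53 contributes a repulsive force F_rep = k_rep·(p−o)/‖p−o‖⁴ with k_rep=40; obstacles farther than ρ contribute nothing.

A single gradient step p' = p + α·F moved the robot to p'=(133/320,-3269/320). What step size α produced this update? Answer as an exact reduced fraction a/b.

F_att = 1·(g−p) = 1·(-6,-2) = (-6.0000,-2.0000)
o1: d²=32 ≤ ρ²=53; F_rep = 40·(4,-4)/32² = (0.1562,-0.1562)
o2: d²=225 > ρ²=53 → inactive
o3: d²=68 > ρ²=53 → inactive
F = F_att + ΣF_rep = (-5.8438,-2.1562)
Δp = p'−p = (-0.5844,-0.2156); α = Δx/Fx = (-187/320) / (-187/32) = 1/10
check: Δy/Fy = (-69/320) / (-69/32) = 1/10 ✓

α = 1/10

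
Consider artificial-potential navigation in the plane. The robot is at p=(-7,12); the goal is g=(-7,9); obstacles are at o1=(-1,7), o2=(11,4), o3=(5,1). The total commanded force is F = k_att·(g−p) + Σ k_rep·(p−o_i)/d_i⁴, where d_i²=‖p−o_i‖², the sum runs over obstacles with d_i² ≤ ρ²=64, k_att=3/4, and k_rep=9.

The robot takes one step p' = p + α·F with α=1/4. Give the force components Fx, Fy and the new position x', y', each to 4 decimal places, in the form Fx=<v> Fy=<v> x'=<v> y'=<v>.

Fx=-0.0145 Fy=-2.2379 x'=-7.0036 y'=11.4405

F_att = 3/4·(g−p) = 3/4·(0,-3) = (0.0000,-2.2500)
o1: d²=61 ≤ ρ²=64; F_rep = 9·(-6,5)/61² = (-0.0145,0.0121)
o2: d²=388 > ρ²=64 → inactive
o3: d²=265 > ρ²=64 → inactive
F = F_att + ΣF_rep = (-0.0145,-2.2379)
p' = p + 1/4·F = (-7.0036,11.4405)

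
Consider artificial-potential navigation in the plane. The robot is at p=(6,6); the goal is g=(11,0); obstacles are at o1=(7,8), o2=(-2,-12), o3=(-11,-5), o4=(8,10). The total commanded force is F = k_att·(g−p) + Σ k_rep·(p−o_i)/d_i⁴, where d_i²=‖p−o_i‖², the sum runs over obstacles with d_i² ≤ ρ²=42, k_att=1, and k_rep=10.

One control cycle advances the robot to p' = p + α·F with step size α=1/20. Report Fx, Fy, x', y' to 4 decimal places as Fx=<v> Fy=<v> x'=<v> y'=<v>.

Fx=4.5500 Fy=-6.9000 x'=6.2275 y'=5.6550

F_att = 1·(g−p) = 1·(5,-6) = (5.0000,-6.0000)
o1: d²=5 ≤ ρ²=42; F_rep = 10·(-1,-2)/5² = (-0.4000,-0.8000)
o2: d²=388 > ρ²=42 → inactive
o3: d²=410 > ρ²=42 → inactive
o4: d²=20 ≤ ρ²=42; F_rep = 10·(-2,-4)/20² = (-0.0500,-0.1000)
F = F_att + ΣF_rep = (4.5500,-6.9000)
p' = p + 1/20·F = (6.2275,5.6550)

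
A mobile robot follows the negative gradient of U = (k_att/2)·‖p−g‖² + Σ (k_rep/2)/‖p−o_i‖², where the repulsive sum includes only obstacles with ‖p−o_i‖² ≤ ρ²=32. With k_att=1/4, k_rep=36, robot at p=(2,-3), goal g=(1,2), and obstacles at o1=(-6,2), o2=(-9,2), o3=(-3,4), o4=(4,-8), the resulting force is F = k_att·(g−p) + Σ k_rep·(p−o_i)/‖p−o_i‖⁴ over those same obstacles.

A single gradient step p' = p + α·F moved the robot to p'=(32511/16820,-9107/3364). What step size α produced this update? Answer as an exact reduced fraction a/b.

α = 1/5

F_att = 1/4·(g−p) = 1/4·(-1,5) = (-0.2500,1.2500)
o1: d²=89 > ρ²=32 → inactive
o2: d²=146 > ρ²=32 → inactive
o3: d²=74 > ρ²=32 → inactive
o4: d²=29 ≤ ρ²=32; F_rep = 36·(-2,5)/29² = (-0.0856,0.2140)
F = F_att + ΣF_rep = (-0.3356,1.4640)
Δp = p'−p = (-0.0671,0.2928); α = Δx/Fx = (-1129/16820) / (-1129/3364) = 1/5
check: Δy/Fy = (985/3364) / (4925/3364) = 1/5 ✓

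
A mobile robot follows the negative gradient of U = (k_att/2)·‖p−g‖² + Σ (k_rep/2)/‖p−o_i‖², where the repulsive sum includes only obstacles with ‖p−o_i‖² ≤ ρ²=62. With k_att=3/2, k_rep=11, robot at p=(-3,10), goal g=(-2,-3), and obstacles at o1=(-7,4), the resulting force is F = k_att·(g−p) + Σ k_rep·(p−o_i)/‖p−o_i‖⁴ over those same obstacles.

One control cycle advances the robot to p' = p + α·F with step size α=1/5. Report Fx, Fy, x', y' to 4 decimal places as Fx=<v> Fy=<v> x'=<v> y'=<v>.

F_att = 3/2·(g−p) = 3/2·(1,-13) = (1.5000,-19.5000)
o1: d²=52 ≤ ρ²=62; F_rep = 11·(4,6)/52² = (0.0163,0.0244)
F = F_att + ΣF_rep = (1.5163,-19.4756)
p' = p + 1/5·F = (-2.6967,6.1049)

Fx=1.5163 Fy=-19.4756 x'=-2.6967 y'=6.1049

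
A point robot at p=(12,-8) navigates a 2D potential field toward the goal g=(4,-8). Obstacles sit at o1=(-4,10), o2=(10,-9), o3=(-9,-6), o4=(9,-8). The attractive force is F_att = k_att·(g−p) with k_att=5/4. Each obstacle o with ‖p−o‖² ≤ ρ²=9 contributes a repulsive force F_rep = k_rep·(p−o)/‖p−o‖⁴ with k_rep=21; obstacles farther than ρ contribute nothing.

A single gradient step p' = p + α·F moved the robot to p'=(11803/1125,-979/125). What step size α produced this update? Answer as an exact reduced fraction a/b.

F_att = 5/4·(g−p) = 5/4·(-8,0) = (-10.0000,0.0000)
o1: d²=580 > ρ²=9 → inactive
o2: d²=5 ≤ ρ²=9; F_rep = 21·(2,1)/5² = (1.6800,0.8400)
o3: d²=445 > ρ²=9 → inactive
o4: d²=9 ≤ ρ²=9; F_rep = 21·(3,0)/9² = (0.7778,0.0000)
F = F_att + ΣF_rep = (-7.5422,0.8400)
Δp = p'−p = (-1.5084,0.1680); α = Δx/Fx = (-1697/1125) / (-1697/225) = 1/5
check: Δy/Fy = (21/125) / (21/25) = 1/5 ✓

α = 1/5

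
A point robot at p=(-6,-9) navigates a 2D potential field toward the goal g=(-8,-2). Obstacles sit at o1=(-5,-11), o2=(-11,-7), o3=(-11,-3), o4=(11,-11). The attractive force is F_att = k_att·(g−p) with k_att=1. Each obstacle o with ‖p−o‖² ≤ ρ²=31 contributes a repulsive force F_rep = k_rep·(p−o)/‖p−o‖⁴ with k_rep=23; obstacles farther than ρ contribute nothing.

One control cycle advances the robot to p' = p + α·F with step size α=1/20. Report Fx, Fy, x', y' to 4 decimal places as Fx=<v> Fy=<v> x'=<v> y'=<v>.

Fx=-2.7833 Fy=8.7853 x'=-6.1392 y'=-8.5607

F_att = 1·(g−p) = 1·(-2,7) = (-2.0000,7.0000)
o1: d²=5 ≤ ρ²=31; F_rep = 23·(-1,2)/5² = (-0.9200,1.8400)
o2: d²=29 ≤ ρ²=31; F_rep = 23·(5,-2)/29² = (0.1367,-0.0547)
o3: d²=61 > ρ²=31 → inactive
o4: d²=293 > ρ²=31 → inactive
F = F_att + ΣF_rep = (-2.7833,8.7853)
p' = p + 1/20·F = (-6.1392,-8.5607)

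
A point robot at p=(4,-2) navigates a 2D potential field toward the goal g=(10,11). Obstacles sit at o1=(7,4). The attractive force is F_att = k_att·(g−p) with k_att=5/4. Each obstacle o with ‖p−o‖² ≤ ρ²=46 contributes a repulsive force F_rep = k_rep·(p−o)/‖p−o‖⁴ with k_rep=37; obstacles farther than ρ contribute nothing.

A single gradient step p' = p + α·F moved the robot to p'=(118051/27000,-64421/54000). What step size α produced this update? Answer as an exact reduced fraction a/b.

α = 1/20

F_att = 5/4·(g−p) = 5/4·(6,13) = (7.5000,16.2500)
o1: d²=45 ≤ ρ²=46; F_rep = 37·(-3,-6)/45² = (-0.0548,-0.1096)
F = F_att + ΣF_rep = (7.4452,16.1404)
Δp = p'−p = (0.3723,0.8070); α = Δx/Fx = (10051/27000) / (10051/1350) = 1/20
check: Δy/Fy = (43579/54000) / (43579/2700) = 1/20 ✓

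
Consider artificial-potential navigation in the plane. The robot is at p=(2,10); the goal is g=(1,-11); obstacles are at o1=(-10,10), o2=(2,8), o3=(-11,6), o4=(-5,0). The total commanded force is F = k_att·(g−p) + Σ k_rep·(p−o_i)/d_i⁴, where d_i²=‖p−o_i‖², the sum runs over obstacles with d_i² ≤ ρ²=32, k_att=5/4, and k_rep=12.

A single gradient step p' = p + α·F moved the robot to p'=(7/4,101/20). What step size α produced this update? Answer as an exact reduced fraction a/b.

F_att = 5/4·(g−p) = 5/4·(-1,-21) = (-1.2500,-26.2500)
o1: d²=144 > ρ²=32 → inactive
o2: d²=4 ≤ ρ²=32; F_rep = 12·(0,2)/4² = (0.0000,1.5000)
o3: d²=185 > ρ²=32 → inactive
o4: d²=149 > ρ²=32 → inactive
F = F_att + ΣF_rep = (-1.2500,-24.7500)
Δp = p'−p = (-0.2500,-4.9500); α = Δx/Fx = (-1/4) / (-5/4) = 1/5
check: Δy/Fy = (-99/20) / (-99/4) = 1/5 ✓

α = 1/5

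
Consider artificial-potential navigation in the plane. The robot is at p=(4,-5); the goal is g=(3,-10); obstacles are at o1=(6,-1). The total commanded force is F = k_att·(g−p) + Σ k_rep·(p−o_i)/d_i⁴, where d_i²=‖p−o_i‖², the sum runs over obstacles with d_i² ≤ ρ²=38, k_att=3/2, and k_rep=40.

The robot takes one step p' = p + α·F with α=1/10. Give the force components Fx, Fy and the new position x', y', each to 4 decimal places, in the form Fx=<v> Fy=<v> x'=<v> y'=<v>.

Fx=-1.7000 Fy=-7.9000 x'=3.8300 y'=-5.7900

F_att = 3/2·(g−p) = 3/2·(-1,-5) = (-1.5000,-7.5000)
o1: d²=20 ≤ ρ²=38; F_rep = 40·(-2,-4)/20² = (-0.2000,-0.4000)
F = F_att + ΣF_rep = (-1.7000,-7.9000)
p' = p + 1/10·F = (3.8300,-5.7900)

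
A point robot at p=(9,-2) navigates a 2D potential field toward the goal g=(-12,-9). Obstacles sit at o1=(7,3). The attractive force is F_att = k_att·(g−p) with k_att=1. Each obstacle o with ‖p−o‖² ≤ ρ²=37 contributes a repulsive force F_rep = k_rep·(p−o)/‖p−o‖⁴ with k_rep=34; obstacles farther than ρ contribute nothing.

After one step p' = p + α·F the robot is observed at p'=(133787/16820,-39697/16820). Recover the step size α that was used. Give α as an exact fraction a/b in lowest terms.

α = 1/20

F_att = 1·(g−p) = 1·(-21,-7) = (-21.0000,-7.0000)
o1: d²=29 ≤ ρ²=37; F_rep = 34·(2,-5)/29² = (0.0809,-0.2021)
F = F_att + ΣF_rep = (-20.9191,-7.2021)
Δp = p'−p = (-1.0460,-0.3601); α = Δx/Fx = (-17593/16820) / (-17593/841) = 1/20
check: Δy/Fy = (-6057/16820) / (-6057/841) = 1/20 ✓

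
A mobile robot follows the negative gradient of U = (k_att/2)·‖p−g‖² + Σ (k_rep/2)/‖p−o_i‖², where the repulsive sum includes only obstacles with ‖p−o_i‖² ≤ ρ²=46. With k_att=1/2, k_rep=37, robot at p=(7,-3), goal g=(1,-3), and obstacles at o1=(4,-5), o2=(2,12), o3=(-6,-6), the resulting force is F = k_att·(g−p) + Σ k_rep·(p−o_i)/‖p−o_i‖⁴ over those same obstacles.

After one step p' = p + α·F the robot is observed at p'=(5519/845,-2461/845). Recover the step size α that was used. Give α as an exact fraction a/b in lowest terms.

F_att = 1/2·(g−p) = 1/2·(-6,0) = (-3.0000,0.0000)
o1: d²=13 ≤ ρ²=46; F_rep = 37·(3,2)/13² = (0.6568,0.4379)
o2: d²=250 > ρ²=46 → inactive
o3: d²=178 > ρ²=46 → inactive
F = F_att + ΣF_rep = (-2.3432,0.4379)
Δp = p'−p = (-0.4686,0.0876); α = Δx/Fx = (-396/845) / (-396/169) = 1/5
check: Δy/Fy = (74/845) / (74/169) = 1/5 ✓

α = 1/5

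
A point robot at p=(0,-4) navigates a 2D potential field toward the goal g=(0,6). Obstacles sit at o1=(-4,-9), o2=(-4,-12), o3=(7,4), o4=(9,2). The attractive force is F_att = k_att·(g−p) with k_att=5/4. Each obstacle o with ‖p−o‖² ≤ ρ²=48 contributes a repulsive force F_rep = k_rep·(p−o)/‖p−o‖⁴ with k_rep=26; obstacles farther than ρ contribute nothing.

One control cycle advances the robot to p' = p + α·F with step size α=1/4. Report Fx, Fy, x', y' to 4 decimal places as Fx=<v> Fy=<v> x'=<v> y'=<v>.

Fx=0.0619 Fy=12.5773 x'=0.0155 y'=-0.8557

F_att = 5/4·(g−p) = 5/4·(0,10) = (0.0000,12.5000)
o1: d²=41 ≤ ρ²=48; F_rep = 26·(4,5)/41² = (0.0619,0.0773)
o2: d²=80 > ρ²=48 → inactive
o3: d²=113 > ρ²=48 → inactive
o4: d²=117 > ρ²=48 → inactive
F = F_att + ΣF_rep = (0.0619,12.5773)
p' = p + 1/4·F = (0.0155,-0.8557)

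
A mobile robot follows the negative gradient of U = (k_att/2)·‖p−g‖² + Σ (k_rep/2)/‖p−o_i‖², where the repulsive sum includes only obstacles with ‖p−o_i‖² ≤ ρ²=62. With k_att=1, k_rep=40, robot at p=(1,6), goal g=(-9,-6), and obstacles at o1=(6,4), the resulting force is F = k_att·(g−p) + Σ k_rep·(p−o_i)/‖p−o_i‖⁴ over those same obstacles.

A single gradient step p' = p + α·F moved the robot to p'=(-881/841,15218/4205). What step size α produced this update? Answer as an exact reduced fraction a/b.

F_att = 1·(g−p) = 1·(-10,-12) = (-10.0000,-12.0000)
o1: d²=29 ≤ ρ²=62; F_rep = 40·(-5,2)/29² = (-0.2378,0.0951)
F = F_att + ΣF_rep = (-10.2378,-11.9049)
Δp = p'−p = (-2.0476,-2.3810); α = Δx/Fx = (-1722/841) / (-8610/841) = 1/5
check: Δy/Fy = (-10012/4205) / (-10012/841) = 1/5 ✓

α = 1/5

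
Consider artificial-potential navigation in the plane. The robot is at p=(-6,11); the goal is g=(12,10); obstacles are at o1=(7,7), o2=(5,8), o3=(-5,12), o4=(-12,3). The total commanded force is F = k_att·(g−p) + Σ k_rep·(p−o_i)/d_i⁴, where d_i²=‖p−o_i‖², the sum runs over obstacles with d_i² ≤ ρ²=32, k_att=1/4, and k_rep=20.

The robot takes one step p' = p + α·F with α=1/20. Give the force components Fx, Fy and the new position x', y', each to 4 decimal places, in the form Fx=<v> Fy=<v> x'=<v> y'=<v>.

Fx=-0.5000 Fy=-5.2500 x'=-6.0250 y'=10.7375

F_att = 1/4·(g−p) = 1/4·(18,-1) = (4.5000,-0.2500)
o1: d²=185 > ρ²=32 → inactive
o2: d²=130 > ρ²=32 → inactive
o3: d²=2 ≤ ρ²=32; F_rep = 20·(-1,-1)/2² = (-5.0000,-5.0000)
o4: d²=100 > ρ²=32 → inactive
F = F_att + ΣF_rep = (-0.5000,-5.2500)
p' = p + 1/20·F = (-6.0250,10.7375)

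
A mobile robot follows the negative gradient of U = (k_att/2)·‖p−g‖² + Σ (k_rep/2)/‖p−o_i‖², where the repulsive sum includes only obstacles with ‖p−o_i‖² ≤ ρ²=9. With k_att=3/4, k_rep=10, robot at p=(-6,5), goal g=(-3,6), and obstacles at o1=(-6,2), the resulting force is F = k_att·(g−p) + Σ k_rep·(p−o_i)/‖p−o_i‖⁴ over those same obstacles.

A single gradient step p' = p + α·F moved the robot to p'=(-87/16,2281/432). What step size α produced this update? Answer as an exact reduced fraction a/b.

α = 1/4

F_att = 3/4·(g−p) = 3/4·(3,1) = (2.2500,0.7500)
o1: d²=9 ≤ ρ²=9; F_rep = 10·(0,3)/9² = (0.0000,0.3704)
F = F_att + ΣF_rep = (2.2500,1.1204)
Δp = p'−p = (0.5625,0.2801); α = Δx/Fx = (9/16) / (9/4) = 1/4
check: Δy/Fy = (121/432) / (121/108) = 1/4 ✓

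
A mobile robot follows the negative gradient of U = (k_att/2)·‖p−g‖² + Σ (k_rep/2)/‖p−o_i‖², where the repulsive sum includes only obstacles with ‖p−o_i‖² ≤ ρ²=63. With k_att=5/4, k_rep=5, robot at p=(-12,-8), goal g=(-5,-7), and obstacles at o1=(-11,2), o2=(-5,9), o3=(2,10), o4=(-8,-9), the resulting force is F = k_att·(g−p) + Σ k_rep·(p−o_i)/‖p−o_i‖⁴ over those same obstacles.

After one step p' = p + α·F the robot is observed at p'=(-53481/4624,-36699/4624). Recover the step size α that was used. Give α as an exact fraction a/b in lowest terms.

α = 1/20

F_att = 5/4·(g−p) = 5/4·(7,1) = (8.7500,1.2500)
o1: d²=101 > ρ²=63 → inactive
o2: d²=338 > ρ²=63 → inactive
o3: d²=520 > ρ²=63 → inactive
o4: d²=17 ≤ ρ²=63; F_rep = 5·(-4,1)/17² = (-0.0692,0.0173)
F = F_att + ΣF_rep = (8.6808,1.2673)
Δp = p'−p = (0.4340,0.0634); α = Δx/Fx = (2007/4624) / (10035/1156) = 1/20
check: Δy/Fy = (293/4624) / (1465/1156) = 1/20 ✓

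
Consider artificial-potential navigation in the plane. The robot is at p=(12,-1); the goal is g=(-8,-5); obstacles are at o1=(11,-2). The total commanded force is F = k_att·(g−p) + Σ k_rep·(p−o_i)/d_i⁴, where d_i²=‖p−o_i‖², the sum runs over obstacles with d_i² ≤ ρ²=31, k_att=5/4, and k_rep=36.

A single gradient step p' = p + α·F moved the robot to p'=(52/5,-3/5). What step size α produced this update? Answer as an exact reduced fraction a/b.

F_att = 5/4·(g−p) = 5/4·(-20,-4) = (-25.0000,-5.0000)
o1: d²=2 ≤ ρ²=31; F_rep = 36·(1,1)/2² = (9.0000,9.0000)
F = F_att + ΣF_rep = (-16.0000,4.0000)
Δp = p'−p = (-1.6000,0.4000); α = Δx/Fx = (-8/5) / (-16) = 1/10
check: Δy/Fy = (2/5) / (4) = 1/10 ✓

α = 1/10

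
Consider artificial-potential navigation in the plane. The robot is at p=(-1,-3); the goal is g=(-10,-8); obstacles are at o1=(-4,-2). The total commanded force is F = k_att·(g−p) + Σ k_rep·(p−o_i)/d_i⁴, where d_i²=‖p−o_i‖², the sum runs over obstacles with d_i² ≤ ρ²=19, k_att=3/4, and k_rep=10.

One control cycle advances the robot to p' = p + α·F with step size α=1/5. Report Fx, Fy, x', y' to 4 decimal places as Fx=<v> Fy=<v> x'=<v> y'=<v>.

Fx=-6.4500 Fy=-3.8500 x'=-2.2900 y'=-3.7700

F_att = 3/4·(g−p) = 3/4·(-9,-5) = (-6.7500,-3.7500)
o1: d²=10 ≤ ρ²=19; F_rep = 10·(3,-1)/10² = (0.3000,-0.1000)
F = F_att + ΣF_rep = (-6.4500,-3.8500)
p' = p + 1/5·F = (-2.2900,-3.7700)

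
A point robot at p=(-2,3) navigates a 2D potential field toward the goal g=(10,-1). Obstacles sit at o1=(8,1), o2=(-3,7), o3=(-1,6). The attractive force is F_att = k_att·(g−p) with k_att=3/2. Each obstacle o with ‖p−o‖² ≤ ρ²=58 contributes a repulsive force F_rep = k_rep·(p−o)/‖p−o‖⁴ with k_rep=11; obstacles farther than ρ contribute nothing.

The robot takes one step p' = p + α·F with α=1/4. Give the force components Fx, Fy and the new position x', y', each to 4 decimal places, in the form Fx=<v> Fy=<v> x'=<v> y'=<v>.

Fx=17.9281 Fy=-6.4822 x'=2.4820 y'=1.3794

F_att = 3/2·(g−p) = 3/2·(12,-4) = (18.0000,-6.0000)
o1: d²=104 > ρ²=58 → inactive
o2: d²=17 ≤ ρ²=58; F_rep = 11·(1,-4)/17² = (0.0381,-0.1522)
o3: d²=10 ≤ ρ²=58; F_rep = 11·(-1,-3)/10² = (-0.1100,-0.3300)
F = F_att + ΣF_rep = (17.9281,-6.4822)
p' = p + 1/4·F = (2.4820,1.3794)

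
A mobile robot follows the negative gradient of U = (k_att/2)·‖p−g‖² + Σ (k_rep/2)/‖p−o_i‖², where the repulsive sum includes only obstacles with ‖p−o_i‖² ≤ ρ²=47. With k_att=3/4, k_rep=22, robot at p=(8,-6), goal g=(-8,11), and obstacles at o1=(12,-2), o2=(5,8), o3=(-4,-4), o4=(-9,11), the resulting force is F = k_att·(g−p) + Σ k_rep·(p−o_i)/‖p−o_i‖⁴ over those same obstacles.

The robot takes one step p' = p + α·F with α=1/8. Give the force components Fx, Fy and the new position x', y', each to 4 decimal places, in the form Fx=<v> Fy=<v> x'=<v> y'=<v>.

F_att = 3/4·(g−p) = 3/4·(-16,17) = (-12.0000,12.7500)
o1: d²=32 ≤ ρ²=47; F_rep = 22·(-4,-4)/32² = (-0.0859,-0.0859)
o2: d²=205 > ρ²=47 → inactive
o3: d²=148 > ρ²=47 → inactive
o4: d²=578 > ρ²=47 → inactive
F = F_att + ΣF_rep = (-12.0859,12.6641)
p' = p + 1/8·F = (6.4893,-4.4170)

Fx=-12.0859 Fy=12.6641 x'=6.4893 y'=-4.4170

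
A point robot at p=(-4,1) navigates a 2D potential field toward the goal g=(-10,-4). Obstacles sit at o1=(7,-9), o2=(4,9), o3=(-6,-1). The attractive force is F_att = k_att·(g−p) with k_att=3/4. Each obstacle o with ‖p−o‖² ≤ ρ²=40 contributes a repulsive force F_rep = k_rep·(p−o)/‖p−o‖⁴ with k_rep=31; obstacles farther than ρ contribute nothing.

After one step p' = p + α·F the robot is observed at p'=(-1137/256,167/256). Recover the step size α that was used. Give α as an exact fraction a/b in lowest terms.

α = 1/8

F_att = 3/4·(g−p) = 3/4·(-6,-5) = (-4.5000,-3.7500)
o1: d²=221 > ρ²=40 → inactive
o2: d²=128 > ρ²=40 → inactive
o3: d²=8 ≤ ρ²=40; F_rep = 31·(2,2)/8² = (0.9688,0.9688)
F = F_att + ΣF_rep = (-3.5312,-2.7812)
Δp = p'−p = (-0.4414,-0.3477); α = Δx/Fx = (-113/256) / (-113/32) = 1/8
check: Δy/Fy = (-89/256) / (-89/32) = 1/8 ✓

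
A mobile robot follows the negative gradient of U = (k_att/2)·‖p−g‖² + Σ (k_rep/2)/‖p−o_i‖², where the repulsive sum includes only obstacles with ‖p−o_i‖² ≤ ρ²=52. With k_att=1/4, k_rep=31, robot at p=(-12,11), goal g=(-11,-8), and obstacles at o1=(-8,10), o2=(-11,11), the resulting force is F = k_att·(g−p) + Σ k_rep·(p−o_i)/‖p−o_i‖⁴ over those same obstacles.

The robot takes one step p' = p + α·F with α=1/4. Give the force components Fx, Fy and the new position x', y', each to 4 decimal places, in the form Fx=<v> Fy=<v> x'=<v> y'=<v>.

Fx=-31.1791 Fy=-4.6427 x'=-19.7948 y'=9.8393

F_att = 1/4·(g−p) = 1/4·(1,-19) = (0.2500,-4.7500)
o1: d²=17 ≤ ρ²=52; F_rep = 31·(-4,1)/17² = (-0.4291,0.1073)
o2: d²=1 ≤ ρ²=52; F_rep = 31·(-1,0)/1² = (-31.0000,0.0000)
F = F_att + ΣF_rep = (-31.1791,-4.6427)
p' = p + 1/4·F = (-19.7948,9.8393)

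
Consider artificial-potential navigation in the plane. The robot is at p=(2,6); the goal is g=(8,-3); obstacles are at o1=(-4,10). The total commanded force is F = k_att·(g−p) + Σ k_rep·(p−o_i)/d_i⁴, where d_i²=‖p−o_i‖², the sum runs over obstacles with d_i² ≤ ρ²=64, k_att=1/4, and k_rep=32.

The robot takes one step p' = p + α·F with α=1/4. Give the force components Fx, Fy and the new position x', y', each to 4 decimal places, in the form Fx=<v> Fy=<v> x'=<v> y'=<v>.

F_att = 1/4·(g−p) = 1/4·(6,-9) = (1.5000,-2.2500)
o1: d²=52 ≤ ρ²=64; F_rep = 32·(6,-4)/52² = (0.0710,-0.0473)
F = F_att + ΣF_rep = (1.5710,-2.2973)
p' = p + 1/4·F = (2.3928,5.4257)

Fx=1.5710 Fy=-2.2973 x'=2.3928 y'=5.4257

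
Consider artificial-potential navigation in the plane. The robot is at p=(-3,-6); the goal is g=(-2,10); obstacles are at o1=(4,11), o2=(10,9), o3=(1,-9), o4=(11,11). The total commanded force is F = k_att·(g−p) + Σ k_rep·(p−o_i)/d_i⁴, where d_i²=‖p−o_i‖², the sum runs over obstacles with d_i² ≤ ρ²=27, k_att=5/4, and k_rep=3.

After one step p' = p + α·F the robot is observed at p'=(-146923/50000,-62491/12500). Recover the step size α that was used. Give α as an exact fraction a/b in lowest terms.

F_att = 5/4·(g−p) = 5/4·(1,16) = (1.2500,20.0000)
o1: d²=338 > ρ²=27 → inactive
o2: d²=394 > ρ²=27 → inactive
o3: d²=25 ≤ ρ²=27; F_rep = 3·(-4,3)/25² = (-0.0192,0.0144)
o4: d²=485 > ρ²=27 → inactive
F = F_att + ΣF_rep = (1.2308,20.0144)
Δp = p'−p = (0.0615,1.0007); α = Δx/Fx = (3077/50000) / (3077/2500) = 1/20
check: Δy/Fy = (12509/12500) / (12509/625) = 1/20 ✓

α = 1/20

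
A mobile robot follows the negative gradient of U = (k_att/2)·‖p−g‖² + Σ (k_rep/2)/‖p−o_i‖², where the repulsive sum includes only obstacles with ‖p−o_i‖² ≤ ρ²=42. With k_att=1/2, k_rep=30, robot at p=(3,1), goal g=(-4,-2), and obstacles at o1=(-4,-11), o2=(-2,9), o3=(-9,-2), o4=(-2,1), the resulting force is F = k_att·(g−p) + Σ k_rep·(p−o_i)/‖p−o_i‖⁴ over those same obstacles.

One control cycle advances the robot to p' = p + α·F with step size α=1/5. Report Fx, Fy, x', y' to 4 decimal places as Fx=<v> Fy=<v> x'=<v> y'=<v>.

Fx=-3.2600 Fy=-1.5000 x'=2.3480 y'=0.7000

F_att = 1/2·(g−p) = 1/2·(-7,-3) = (-3.5000,-1.5000)
o1: d²=193 > ρ²=42 → inactive
o2: d²=89 > ρ²=42 → inactive
o3: d²=153 > ρ²=42 → inactive
o4: d²=25 ≤ ρ²=42; F_rep = 30·(5,0)/25² = (0.2400,0.0000)
F = F_att + ΣF_rep = (-3.2600,-1.5000)
p' = p + 1/5·F = (2.3480,0.7000)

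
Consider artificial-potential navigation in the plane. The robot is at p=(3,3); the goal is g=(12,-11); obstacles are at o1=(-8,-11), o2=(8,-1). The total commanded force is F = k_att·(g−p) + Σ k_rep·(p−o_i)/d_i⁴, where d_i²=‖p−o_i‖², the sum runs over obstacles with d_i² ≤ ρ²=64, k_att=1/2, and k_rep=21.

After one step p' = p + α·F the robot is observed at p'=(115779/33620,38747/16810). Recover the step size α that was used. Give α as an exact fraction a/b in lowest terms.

α = 1/10

F_att = 1/2·(g−p) = 1/2·(9,-14) = (4.5000,-7.0000)
o1: d²=317 > ρ²=64 → inactive
o2: d²=41 ≤ ρ²=64; F_rep = 21·(-5,4)/41² = (-0.0625,0.0500)
F = F_att + ΣF_rep = (4.4375,-6.9500)
Δp = p'−p = (0.4438,-0.6950); α = Δx/Fx = (14919/33620) / (14919/3362) = 1/10
check: Δy/Fy = (-11683/16810) / (-11683/1681) = 1/10 ✓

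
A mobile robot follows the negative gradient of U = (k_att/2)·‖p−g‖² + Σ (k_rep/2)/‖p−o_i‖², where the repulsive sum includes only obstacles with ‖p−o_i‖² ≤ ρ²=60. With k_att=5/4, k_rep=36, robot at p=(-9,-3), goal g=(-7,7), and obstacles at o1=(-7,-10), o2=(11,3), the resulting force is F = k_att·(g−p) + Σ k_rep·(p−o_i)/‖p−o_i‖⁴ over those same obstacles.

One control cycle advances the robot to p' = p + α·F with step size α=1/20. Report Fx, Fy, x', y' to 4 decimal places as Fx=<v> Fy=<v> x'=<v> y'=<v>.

F_att = 5/4·(g−p) = 5/4·(2,10) = (2.5000,12.5000)
o1: d²=53 ≤ ρ²=60; F_rep = 36·(-2,7)/53² = (-0.0256,0.0897)
o2: d²=436 > ρ²=60 → inactive
F = F_att + ΣF_rep = (2.4744,12.5897)
p' = p + 1/20·F = (-8.8763,-2.3705)

Fx=2.4744 Fy=12.5897 x'=-8.8763 y'=-2.3705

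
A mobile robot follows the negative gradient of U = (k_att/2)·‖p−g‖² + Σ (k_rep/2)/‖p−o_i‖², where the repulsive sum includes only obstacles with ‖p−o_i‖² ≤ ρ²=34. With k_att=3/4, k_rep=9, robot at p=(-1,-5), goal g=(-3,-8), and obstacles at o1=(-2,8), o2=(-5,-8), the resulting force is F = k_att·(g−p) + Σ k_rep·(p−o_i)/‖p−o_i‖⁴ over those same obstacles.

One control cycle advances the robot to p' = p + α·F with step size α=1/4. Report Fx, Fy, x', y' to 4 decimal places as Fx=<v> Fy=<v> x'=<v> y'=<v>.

F_att = 3/4·(g−p) = 3/4·(-2,-3) = (-1.5000,-2.2500)
o1: d²=170 > ρ²=34 → inactive
o2: d²=25 ≤ ρ²=34; F_rep = 9·(4,3)/25² = (0.0576,0.0432)
F = F_att + ΣF_rep = (-1.4424,-2.2068)
p' = p + 1/4·F = (-1.3606,-5.5517)

Fx=-1.4424 Fy=-2.2068 x'=-1.3606 y'=-5.5517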